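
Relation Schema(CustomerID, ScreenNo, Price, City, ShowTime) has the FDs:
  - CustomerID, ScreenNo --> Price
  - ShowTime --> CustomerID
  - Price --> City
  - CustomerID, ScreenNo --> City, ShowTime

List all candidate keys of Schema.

Attributes never on any right-hand side: {ScreenNo} — every candidate key must contain it.
Closure of {CustomerID, ScreenNo} is {City, CustomerID, Price, ScreenNo, ShowTime}, the whole schema; {CustomerID, ScreenNo} is a candidate key.
Closure of {ScreenNo, ShowTime} is {City, CustomerID, Price, ScreenNo, ShowTime}, the whole schema; {ScreenNo, ShowTime} is a candidate key.
Any other superkey properly contains one of these, so there are no further candidate keys.

{CustomerID, ScreenNo}, {ScreenNo, ShowTime}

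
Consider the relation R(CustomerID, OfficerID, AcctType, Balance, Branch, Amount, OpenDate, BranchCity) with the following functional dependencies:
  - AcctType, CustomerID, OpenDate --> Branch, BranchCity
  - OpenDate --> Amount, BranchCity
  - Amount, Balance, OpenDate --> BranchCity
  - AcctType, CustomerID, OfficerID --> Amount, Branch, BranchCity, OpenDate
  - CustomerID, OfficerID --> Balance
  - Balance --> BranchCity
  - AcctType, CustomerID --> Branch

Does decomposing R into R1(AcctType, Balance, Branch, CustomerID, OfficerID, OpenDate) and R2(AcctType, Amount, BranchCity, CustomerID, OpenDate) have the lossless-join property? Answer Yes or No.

Common attributes: {AcctType, CustomerID, OpenDate}; their closure is {AcctType, Amount, Branch, BranchCity, CustomerID, OpenDate}.
This includes all of R2, so the common attributes are a superkey of R2 — the join is lossless.

Yes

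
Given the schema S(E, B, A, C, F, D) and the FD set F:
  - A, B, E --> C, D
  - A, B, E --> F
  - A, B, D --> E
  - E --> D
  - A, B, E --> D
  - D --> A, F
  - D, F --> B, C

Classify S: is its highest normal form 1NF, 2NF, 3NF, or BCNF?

BCNF

Candidate keys: {D}, {E}. Prime attributes: {D, E}.
Each dependency's left side is a superkey — BCNF holds.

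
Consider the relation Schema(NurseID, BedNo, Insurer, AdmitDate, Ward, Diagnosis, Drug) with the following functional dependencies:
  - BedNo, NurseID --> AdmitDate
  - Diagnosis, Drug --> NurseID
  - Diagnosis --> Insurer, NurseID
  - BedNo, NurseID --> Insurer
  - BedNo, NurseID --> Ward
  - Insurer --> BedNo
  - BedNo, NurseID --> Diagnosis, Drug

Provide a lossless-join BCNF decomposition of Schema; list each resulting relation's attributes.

Candidate keys of the original relation: {BedNo, NurseID}, {Diagnosis}, {Insurer, NurseID}.
Within {AdmitDate, BedNo, Diagnosis, Drug, Insurer, NurseID, Ward}: {Insurer}⁺ ∩ {AdmitDate, BedNo, Diagnosis, Drug, Insurer, NurseID, Ward} = {BedNo, Insurer}, not the whole set, so Insurer --> BedNo violates BCNF; decompose into {BedNo, Insurer} and {AdmitDate, Diagnosis, Drug, Insurer, NurseID, Ward}.
{BedNo, Insurer}: every determinant is a superkey — BCNF.
{AdmitDate, Diagnosis, Drug, Insurer, NurseID, Ward}: every determinant is a superkey — BCNF.

{AdmitDate, Diagnosis, Drug, Insurer, NurseID, Ward}; {BedNo, Insurer}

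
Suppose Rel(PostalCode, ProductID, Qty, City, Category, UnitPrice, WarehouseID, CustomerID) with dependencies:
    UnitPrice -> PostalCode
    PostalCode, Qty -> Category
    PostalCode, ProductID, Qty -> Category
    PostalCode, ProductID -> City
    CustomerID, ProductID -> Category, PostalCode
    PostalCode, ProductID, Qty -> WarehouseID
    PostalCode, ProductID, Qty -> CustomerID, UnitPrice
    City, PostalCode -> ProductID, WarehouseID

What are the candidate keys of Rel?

{City, PostalCode, Qty}, {City, Qty, UnitPrice}, {CustomerID, ProductID, Qty}, {PostalCode, ProductID, Qty}, {ProductID, Qty, UnitPrice}

No FD produces {Qty}, so it must be in every candidate key.
{City, PostalCode, Qty}⁺ = {Category, City, CustomerID, PostalCode, ProductID, Qty, UnitPrice, WarehouseID}, which is every attribute, so {City, PostalCode, Qty} is a candidate key.
{City, Qty, UnitPrice}⁺ = {Category, City, CustomerID, PostalCode, ProductID, Qty, UnitPrice, WarehouseID}, which is every attribute, so {City, Qty, UnitPrice} is a candidate key.
{CustomerID, ProductID, Qty}⁺ = {Category, City, CustomerID, PostalCode, ProductID, Qty, UnitPrice, WarehouseID}, which is every attribute, so {CustomerID, ProductID, Qty} is a candidate key.
{PostalCode, ProductID, Qty}⁺ = {Category, City, CustomerID, PostalCode, ProductID, Qty, UnitPrice, WarehouseID}, which is every attribute, so {PostalCode, ProductID, Qty} is a candidate key.
{ProductID, Qty, UnitPrice}⁺ = {Category, City, CustomerID, PostalCode, ProductID, Qty, UnitPrice, WarehouseID}, which is every attribute, so {ProductID, Qty, UnitPrice} is a candidate key.
No proper subset of any of these is a key, and no other minimal superkey exists.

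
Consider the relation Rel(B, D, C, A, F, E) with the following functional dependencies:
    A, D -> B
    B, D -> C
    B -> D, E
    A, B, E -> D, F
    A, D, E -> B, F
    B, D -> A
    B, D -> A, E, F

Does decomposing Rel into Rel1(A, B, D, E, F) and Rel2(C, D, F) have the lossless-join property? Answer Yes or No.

The shared attributes are {D, F} and {D, F}⁺ = {D, F}.
Neither Rel1 nor Rel2 is contained in that closure, so the decomposition is lossy.

No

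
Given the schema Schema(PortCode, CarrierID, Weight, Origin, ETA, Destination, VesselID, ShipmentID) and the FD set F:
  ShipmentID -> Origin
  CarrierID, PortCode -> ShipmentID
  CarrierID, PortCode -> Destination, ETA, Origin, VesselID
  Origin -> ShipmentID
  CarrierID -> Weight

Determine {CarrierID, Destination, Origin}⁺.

Start with {CarrierID, Destination, Origin}.
Origin -> ShipmentID applies; add {ShipmentID} → now {CarrierID, Destination, Origin, ShipmentID}.
CarrierID -> Weight applies; add {Weight} → now {CarrierID, Destination, Origin, ShipmentID, Weight}.
No further FD applies.

{CarrierID, Destination, Origin, ShipmentID, Weight}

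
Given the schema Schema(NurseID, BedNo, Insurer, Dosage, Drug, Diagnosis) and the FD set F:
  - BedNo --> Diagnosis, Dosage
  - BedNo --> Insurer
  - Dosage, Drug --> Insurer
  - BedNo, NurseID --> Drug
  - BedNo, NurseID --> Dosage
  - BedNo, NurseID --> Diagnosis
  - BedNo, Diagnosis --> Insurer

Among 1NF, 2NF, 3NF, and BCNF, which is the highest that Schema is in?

1NF

Candidate key: {BedNo, NurseID}. Prime attributes: {BedNo, NurseID}.
For BedNo --> Diagnosis, Dosage we have {BedNo}⁺ = {BedNo, Diagnosis, Dosage, Insurer}; {BedNo} is not a superkey, so BCNF fails.
Because {Diagnosis, Dosage} are non-prime and the left side of BedNo --> Diagnosis, Dosage is not a superkey, the relation is not in 3NF.
The proper key subset {BedNo} of {BedNo, NurseID} determines non-prime {Diagnosis, Dosage, Insurer}, so the relation is not even in 2NF.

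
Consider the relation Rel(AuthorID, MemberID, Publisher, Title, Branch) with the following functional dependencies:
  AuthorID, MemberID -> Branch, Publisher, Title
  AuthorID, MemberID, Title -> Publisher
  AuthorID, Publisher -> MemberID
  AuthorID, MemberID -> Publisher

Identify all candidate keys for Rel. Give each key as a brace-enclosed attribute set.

Attributes never on any right-hand side: {AuthorID} — every candidate key must contain it.
{AuthorID, MemberID}⁺ = {AuthorID, Branch, MemberID, Publisher, Title} — all of the relation — so {AuthorID, MemberID} is a candidate key.
{AuthorID, Publisher}⁺ = {AuthorID, Branch, MemberID, Publisher, Title} — all of the relation — so {AuthorID, Publisher} is a candidate key.
Any other superkey properly contains one of these, so there are no further candidate keys.

{AuthorID, MemberID}, {AuthorID, Publisher}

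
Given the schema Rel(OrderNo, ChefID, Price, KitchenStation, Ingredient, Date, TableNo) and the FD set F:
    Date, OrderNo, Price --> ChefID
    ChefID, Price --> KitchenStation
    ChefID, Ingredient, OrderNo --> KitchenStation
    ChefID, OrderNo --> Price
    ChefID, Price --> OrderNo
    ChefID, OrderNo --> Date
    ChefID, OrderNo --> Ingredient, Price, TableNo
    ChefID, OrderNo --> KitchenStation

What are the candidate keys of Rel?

{ChefID, OrderNo}, {ChefID, Price}, {Date, OrderNo, Price}

{ChefID, OrderNo} is a candidate key since {ChefID, OrderNo}⁺ = {ChefID, Date, Ingredient, KitchenStation, OrderNo, Price, TableNo} covers every attribute.
{ChefID, Price} is a candidate key since {ChefID, Price}⁺ = {ChefID, Date, Ingredient, KitchenStation, OrderNo, Price, TableNo} covers every attribute.
{Date, OrderNo, Price} is a candidate key since {Date, OrderNo, Price}⁺ = {ChefID, Date, Ingredient, KitchenStation, OrderNo, Price, TableNo} covers every attribute.
No proper subset of any of these is a key, and no other minimal superkey exists.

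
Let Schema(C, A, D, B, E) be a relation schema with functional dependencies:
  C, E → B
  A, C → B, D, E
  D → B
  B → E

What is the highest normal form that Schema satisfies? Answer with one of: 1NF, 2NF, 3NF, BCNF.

Candidate key: {A, C}. Prime attributes: {A, C}.
C, E → B breaks BCNF: {C, E}⁺ = {B, C, E}, so {C, E} is not a superkey.
Because {B} is non-prime and the left side of C, E → B is not a superkey, the relation is not in 3NF.
No proper subset of a key has a non-prime attribute in its closure, so there is no partial dependency; 2NF holds.

2NF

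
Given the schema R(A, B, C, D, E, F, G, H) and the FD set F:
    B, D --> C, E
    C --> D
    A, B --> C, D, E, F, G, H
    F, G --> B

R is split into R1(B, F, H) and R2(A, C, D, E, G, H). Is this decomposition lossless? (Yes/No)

Common attributes: {H}; their closure is {H}.
Neither R1 nor R2 is contained in that closure, so the decomposition is lossy.

No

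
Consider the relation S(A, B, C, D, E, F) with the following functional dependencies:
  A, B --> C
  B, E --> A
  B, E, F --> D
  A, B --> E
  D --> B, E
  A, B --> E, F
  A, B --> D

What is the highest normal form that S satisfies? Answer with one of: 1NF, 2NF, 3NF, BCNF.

BCNF

Candidate keys: {A, B}, {B, E}, {D}. Prime attributes: {A, B, D, E}.
The left-hand side of every FD is a superkey, so BCNF is satisfied.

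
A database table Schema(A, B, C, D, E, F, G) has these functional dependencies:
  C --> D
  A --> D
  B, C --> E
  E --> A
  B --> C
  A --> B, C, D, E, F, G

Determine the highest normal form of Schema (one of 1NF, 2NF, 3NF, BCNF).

2NF

Candidate keys: {A}, {B}, {E}. Prime attributes: {A, B, E}.
C --> D: {C}⁺ = {C, D}, which is not all of the attributes, so the left side is not a superkey — BCNF is violated.
Because {D} is non-prime and the left side of C --> D is not a superkey, the relation is not in 3NF.
Every candidate key is a single attribute, so no partial dependency is possible; 2NF holds.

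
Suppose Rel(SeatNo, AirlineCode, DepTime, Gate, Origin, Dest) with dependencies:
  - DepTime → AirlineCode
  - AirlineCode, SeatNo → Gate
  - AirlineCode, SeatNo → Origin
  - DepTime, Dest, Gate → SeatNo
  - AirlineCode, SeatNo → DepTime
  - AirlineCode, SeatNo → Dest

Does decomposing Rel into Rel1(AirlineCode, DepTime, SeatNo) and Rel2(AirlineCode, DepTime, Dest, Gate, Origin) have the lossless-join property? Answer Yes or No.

No

The shared attributes are {AirlineCode, DepTime} and {AirlineCode, DepTime}⁺ = {AirlineCode, DepTime}.
The closure covers neither Rel1 nor Rel2 entirely; the join is not lossless.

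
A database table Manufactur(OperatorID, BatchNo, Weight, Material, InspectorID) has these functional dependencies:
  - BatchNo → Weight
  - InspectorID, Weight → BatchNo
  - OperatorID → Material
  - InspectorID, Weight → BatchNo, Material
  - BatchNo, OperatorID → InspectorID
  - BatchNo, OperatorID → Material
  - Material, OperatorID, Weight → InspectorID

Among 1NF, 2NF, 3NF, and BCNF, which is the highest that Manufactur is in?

1NF

Candidate keys: {BatchNo, OperatorID}, {OperatorID, Weight}. Prime attributes: {BatchNo, OperatorID, Weight}.
BatchNo → Weight: {BatchNo}⁺ = {BatchNo, Weight}, which is not all of the attributes, so the left side is not a superkey — BCNF is violated.
Because {Material} is non-prime and the left side of OperatorID → Material is not a superkey, the relation is not in 3NF.
Since {OperatorID} ⊂ {BatchNo, OperatorID} and {OperatorID}⁺ ⊇ {Material} with {Material} non-prime, there is a partial dependency; 2NF fails.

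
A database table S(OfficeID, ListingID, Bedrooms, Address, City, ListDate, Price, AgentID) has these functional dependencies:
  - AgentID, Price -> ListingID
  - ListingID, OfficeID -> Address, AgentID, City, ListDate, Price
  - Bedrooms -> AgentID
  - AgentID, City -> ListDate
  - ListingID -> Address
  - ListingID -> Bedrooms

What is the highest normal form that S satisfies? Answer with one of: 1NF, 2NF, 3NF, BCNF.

Candidate keys: {AgentID, OfficeID, Price}, {Bedrooms, OfficeID, Price}, {ListingID, OfficeID}. Prime attributes: {AgentID, Bedrooms, ListingID, OfficeID, Price}.
AgentID, Price -> ListingID breaks BCNF: {AgentID, Price}⁺ = {Address, AgentID, Bedrooms, ListingID, Price}, so {AgentID, Price} is not a superkey.
Because {ListDate} is non-prime and the left side of AgentID, City -> ListDate is not a superkey, the relation is not in 3NF.
{ListingID} is a proper subset of the key {ListingID, OfficeID}, and {ListingID}⁺ contains the non-prime attribute {Address} — a partial dependency, so 2NF is violated.

1NF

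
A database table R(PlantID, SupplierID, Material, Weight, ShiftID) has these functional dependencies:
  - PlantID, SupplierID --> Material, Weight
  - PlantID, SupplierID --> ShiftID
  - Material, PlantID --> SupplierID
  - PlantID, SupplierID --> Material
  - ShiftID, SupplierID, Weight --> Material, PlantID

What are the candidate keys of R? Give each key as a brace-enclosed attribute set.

{Material, PlantID}⁺ = {Material, PlantID, ShiftID, SupplierID, Weight} — all of the relation — so {Material, PlantID} is a candidate key.
{PlantID, SupplierID}⁺ = {Material, PlantID, ShiftID, SupplierID, Weight} — all of the relation — so {PlantID, SupplierID} is a candidate key.
{ShiftID, SupplierID, Weight}⁺ = {Material, PlantID, ShiftID, SupplierID, Weight} — all of the relation — so {ShiftID, SupplierID, Weight} is a candidate key.
No proper subset of any of these is a key, and no other minimal superkey exists.

{Material, PlantID}, {PlantID, SupplierID}, {ShiftID, SupplierID, Weight}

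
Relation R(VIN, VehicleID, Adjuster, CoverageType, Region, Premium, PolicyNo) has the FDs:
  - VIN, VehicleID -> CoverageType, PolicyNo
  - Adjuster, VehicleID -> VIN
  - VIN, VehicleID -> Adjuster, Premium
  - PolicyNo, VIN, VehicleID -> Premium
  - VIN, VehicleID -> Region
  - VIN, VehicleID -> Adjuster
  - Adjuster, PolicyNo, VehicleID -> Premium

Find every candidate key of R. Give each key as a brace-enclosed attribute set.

{Adjuster, VehicleID}, {VIN, VehicleID}

{VehicleID} never appears on the right of any FD, so every key must include it.
{Adjuster, VehicleID} is a candidate key since {Adjuster, VehicleID}⁺ = {Adjuster, CoverageType, PolicyNo, Premium, Region, VIN, VehicleID} covers every attribute.
{VIN, VehicleID} is a candidate key since {VIN, VehicleID}⁺ = {Adjuster, CoverageType, PolicyNo, Premium, Region, VIN, VehicleID} covers every attribute.
No proper subset of any of these is a key, and no other minimal superkey exists.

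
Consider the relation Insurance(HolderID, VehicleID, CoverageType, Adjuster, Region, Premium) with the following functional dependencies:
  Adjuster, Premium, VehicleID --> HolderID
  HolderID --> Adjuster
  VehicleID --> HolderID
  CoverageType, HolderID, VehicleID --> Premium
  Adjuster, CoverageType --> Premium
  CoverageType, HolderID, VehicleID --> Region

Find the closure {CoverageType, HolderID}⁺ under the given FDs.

{Adjuster, CoverageType, HolderID, Premium}

Start with {CoverageType, HolderID}.
HolderID --> Adjuster applies; add {Adjuster} → now {Adjuster, CoverageType, HolderID}.
Adjuster, CoverageType --> Premium applies; add {Premium} → now {Adjuster, CoverageType, HolderID, Premium}.
No further FD applies.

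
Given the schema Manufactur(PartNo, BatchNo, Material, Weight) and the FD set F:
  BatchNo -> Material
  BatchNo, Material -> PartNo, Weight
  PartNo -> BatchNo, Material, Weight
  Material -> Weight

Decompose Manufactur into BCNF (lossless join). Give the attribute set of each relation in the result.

{BatchNo, Material, PartNo}; {Material, Weight}

Candidate keys of the original relation: {BatchNo}, {PartNo}.
{BatchNo, Material, PartNo, Weight}: {Material} determines {Material, Weight} here but is not a superkey — split on Material -> Weight, giving {Material, Weight} and {BatchNo, Material, PartNo}.
{Material, Weight} is in BCNF.
{BatchNo, Material, PartNo} is in BCNF.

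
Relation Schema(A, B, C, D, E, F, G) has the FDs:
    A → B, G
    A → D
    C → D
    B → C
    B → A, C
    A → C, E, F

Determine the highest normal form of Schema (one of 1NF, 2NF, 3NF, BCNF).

Candidate keys: {A}, {B}. Prime attributes: {A, B}.
For C → D we have {C}⁺ = {C, D}; {C} is not a superkey, so BCNF fails.
C → D determines the non-prime attribute {D} from a non-superkey — 3NF is violated.
All keys have size 1, which rules out partial dependencies — 2NF is satisfied.

2NF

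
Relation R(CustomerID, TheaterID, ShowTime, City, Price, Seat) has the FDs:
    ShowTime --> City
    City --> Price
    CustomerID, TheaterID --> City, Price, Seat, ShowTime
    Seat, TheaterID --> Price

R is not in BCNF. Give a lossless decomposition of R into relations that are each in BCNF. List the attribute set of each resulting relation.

Candidate key of the original relation: {CustomerID, TheaterID}.
Within {City, CustomerID, Price, Seat, ShowTime, TheaterID}: {ShowTime}⁺ ∩ {City, CustomerID, Price, Seat, ShowTime, TheaterID} = {City, Price, ShowTime}, not the whole set, so ShowTime --> City, Price violates BCNF; decompose into {City, Price, ShowTime} and {CustomerID, Seat, ShowTime, TheaterID}.
Within {City, Price, ShowTime}: {City}⁺ ∩ {City, Price, ShowTime} = {City, Price}, not the whole set, so City --> Price violates BCNF; decompose into {City, Price} and {City, ShowTime}.
{City, Price} has no BCNF violation.
{City, ShowTime} has no BCNF violation.
{CustomerID, Seat, ShowTime, TheaterID} has no BCNF violation.

{City, Price}; {City, ShowTime}; {CustomerID, Seat, ShowTime, TheaterID}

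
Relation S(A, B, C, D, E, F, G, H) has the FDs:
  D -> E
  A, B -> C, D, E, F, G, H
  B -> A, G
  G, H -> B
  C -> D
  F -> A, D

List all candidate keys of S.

{B} is a candidate key since {B}⁺ = {A, B, C, D, E, F, G, H} covers every attribute.
{G, H} is a candidate key since {G, H}⁺ = {A, B, C, D, E, F, G, H} covers every attribute.
No proper subset of any of these is a key, and no other minimal superkey exists.

{B}, {G, H}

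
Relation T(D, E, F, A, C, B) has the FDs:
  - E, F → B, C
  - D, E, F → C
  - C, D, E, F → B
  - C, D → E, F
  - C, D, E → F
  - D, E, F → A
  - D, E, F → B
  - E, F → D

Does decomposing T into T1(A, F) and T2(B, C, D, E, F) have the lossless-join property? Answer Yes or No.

No

T1 ∩ T2 = {F}; its closure under F is {F}.
Neither T1 nor T2 is contained in that closure, so the decomposition is lossy.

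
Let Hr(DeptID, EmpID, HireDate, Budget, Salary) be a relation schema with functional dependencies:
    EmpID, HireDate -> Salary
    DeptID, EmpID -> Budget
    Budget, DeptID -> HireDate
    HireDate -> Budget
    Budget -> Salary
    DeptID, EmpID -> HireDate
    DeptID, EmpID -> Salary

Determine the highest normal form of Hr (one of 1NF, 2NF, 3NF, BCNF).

Candidate key: {DeptID, EmpID}. Prime attributes: {DeptID, EmpID}.
EmpID, HireDate -> Salary: {EmpID, HireDate}⁺ = {Budget, EmpID, HireDate, Salary}, which is not all of the attributes, so the left side is not a superkey — BCNF is violated.
EmpID, HireDate -> Salary has non-prime {Salary} on the right and a non-superkey on the left, so 3NF fails.
No non-prime attribute depends on a proper subset of any candidate key, so 2NF holds.

2NF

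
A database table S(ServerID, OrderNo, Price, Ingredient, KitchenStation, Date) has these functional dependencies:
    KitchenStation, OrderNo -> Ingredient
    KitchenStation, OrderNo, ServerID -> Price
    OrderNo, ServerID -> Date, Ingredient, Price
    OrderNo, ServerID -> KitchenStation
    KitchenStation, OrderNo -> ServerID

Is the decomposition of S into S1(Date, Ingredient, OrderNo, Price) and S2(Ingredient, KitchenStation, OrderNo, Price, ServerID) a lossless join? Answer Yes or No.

No

S1 ∩ S2 = {Ingredient, OrderNo, Price}; its closure under F is {Ingredient, OrderNo, Price}.
Neither S1 nor S2 is contained in that closure, so the decomposition is lossy.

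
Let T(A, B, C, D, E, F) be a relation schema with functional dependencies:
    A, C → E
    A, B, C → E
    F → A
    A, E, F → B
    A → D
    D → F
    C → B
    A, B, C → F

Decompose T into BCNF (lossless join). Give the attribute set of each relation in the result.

Candidate keys of the original relation: {A, C}, {C, D}, {C, F}.
In {A, B, C, D, E, F}, {F} is not a superkey ({F}⁺ restricted to this set is {A, D, F}), so split on F → A, D into {A, D, F} and {B, C, E, F}.
{A, D, F}: every determinant is a superkey — BCNF.
In {B, C, E, F}, {C} is not a superkey ({C}⁺ restricted to this set is {B, C}), so split on C → B into {B, C} and {C, E, F}.
{B, C}: every determinant is a superkey — BCNF.
{C, E, F}: every determinant is a superkey — BCNF.

{A, D, F}; {B, C}; {C, E, F}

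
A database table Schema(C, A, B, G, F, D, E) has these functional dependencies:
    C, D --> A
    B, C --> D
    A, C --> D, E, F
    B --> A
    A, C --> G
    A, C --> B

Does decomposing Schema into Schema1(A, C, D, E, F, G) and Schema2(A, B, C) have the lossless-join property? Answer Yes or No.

Schema1 ∩ Schema2 = {A, C}; its closure under F is {A, B, C, D, E, F, G}.
Since Schema1 ⊆ {A, B, C, D, E, F, G}, the intersection is a superkey of Schema1; the decomposition is lossless.

Yes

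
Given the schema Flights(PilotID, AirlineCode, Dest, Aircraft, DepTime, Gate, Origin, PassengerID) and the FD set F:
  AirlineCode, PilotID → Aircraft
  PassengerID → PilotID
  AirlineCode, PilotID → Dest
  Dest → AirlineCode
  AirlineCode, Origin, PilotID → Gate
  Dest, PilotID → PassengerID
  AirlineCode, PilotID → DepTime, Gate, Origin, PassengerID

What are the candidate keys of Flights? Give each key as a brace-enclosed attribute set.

{AirlineCode, PassengerID}, {AirlineCode, PilotID}, {Dest, PassengerID}, {Dest, PilotID}

{AirlineCode, PassengerID} is a candidate key since {AirlineCode, PassengerID}⁺ = {Aircraft, AirlineCode, DepTime, Dest, Gate, Origin, PassengerID, PilotID} covers every attribute.
{AirlineCode, PilotID} is a candidate key since {AirlineCode, PilotID}⁺ = {Aircraft, AirlineCode, DepTime, Dest, Gate, Origin, PassengerID, PilotID} covers every attribute.
{Dest, PassengerID} is a candidate key since {Dest, PassengerID}⁺ = {Aircraft, AirlineCode, DepTime, Dest, Gate, Origin, PassengerID, PilotID} covers every attribute.
{Dest, PilotID} is a candidate key since {Dest, PilotID}⁺ = {Aircraft, AirlineCode, DepTime, Dest, Gate, Origin, PassengerID, PilotID} covers every attribute.
These are minimal and exhaustive — every other superkey contains one of them.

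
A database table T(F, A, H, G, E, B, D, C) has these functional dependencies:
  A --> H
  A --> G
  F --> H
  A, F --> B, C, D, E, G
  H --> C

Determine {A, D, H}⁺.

Start with {A, D, H}.
A --> G applies; add {G} → now {A, D, G, H}.
H --> C applies; add {C} → now {A, C, D, G, H}.
No further FD applies.

{A, C, D, G, H}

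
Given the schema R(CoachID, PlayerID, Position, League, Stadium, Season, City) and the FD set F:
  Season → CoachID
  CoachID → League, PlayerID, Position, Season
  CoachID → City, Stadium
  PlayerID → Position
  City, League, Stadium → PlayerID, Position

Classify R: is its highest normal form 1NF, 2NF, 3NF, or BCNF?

Candidate keys: {CoachID}, {Season}. Prime attributes: {CoachID, Season}.
PlayerID → Position breaks BCNF: {PlayerID}⁺ = {PlayerID, Position}, so {PlayerID} is not a superkey.
PlayerID → Position determines the non-prime attribute {Position} from a non-superkey — 3NF is violated.
Every candidate key is a single attribute, so no partial dependency is possible; 2NF holds.

2NF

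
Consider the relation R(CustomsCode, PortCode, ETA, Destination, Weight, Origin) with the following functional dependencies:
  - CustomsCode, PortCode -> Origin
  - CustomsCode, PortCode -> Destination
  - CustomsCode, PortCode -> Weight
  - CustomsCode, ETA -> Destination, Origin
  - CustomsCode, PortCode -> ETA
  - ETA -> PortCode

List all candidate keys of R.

{CustomsCode} never appears on the right of any FD, so every key must include it.
{CustomsCode, ETA}⁺ = {CustomsCode, Destination, ETA, Origin, PortCode, Weight}, which is every attribute, so {CustomsCode, ETA} is a candidate key.
{CustomsCode, PortCode}⁺ = {CustomsCode, Destination, ETA, Origin, PortCode, Weight}, which is every attribute, so {CustomsCode, PortCode} is a candidate key.
These are minimal and exhaustive — every other superkey contains one of them.

{CustomsCode, ETA}, {CustomsCode, PortCode}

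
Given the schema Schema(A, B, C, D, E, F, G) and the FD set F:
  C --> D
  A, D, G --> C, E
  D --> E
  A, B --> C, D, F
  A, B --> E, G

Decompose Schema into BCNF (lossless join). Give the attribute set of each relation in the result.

{A, B, C, F, G}; {C, D}; {D, E}

Candidate key of the original relation: {A, B}.
{A, B, C, D, E, F, G}: {C} determines {C, D, E} here but is not a superkey — split on C --> D, E, giving {C, D, E} and {A, B, C, F, G}.
{C, D, E}: {D} determines {D, E} here but is not a superkey — split on D --> E, giving {D, E} and {C, D}.
{D, E} is in BCNF.
{C, D} is in BCNF.
{A, B, C, F, G} is in BCNF.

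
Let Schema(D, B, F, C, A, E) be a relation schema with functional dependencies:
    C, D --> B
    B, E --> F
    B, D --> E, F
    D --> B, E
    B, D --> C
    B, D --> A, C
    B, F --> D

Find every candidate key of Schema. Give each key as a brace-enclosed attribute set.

{B, E}, {B, F}, {D}

Closure of {D} is {A, B, C, D, E, F}, the whole schema; {D} is a candidate key.
Closure of {B, E} is {A, B, C, D, E, F}, the whole schema; {B, E} is a candidate key.
Closure of {B, F} is {A, B, C, D, E, F}, the whole schema; {B, F} is a candidate key.
No proper subset of any of these is a key, and no other minimal superkey exists.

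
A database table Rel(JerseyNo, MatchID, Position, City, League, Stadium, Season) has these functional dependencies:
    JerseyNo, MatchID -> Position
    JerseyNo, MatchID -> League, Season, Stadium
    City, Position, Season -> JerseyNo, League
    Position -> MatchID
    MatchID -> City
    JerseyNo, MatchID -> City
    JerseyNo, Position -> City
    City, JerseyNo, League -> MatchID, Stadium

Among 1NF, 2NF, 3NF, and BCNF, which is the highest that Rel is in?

Candidate keys: {City, JerseyNo, League}, {JerseyNo, MatchID}, {JerseyNo, Position}, {Position, Season}. Prime attributes: {City, JerseyNo, League, MatchID, Position, Season}.
Position -> MatchID breaks BCNF: {Position}⁺ = {City, MatchID, Position}, so {Position} is not a superkey.
But every attribute on its right side ({MatchID}) is prime, and the same holds for every other non-superkey FD, so 3NF still holds.

3NF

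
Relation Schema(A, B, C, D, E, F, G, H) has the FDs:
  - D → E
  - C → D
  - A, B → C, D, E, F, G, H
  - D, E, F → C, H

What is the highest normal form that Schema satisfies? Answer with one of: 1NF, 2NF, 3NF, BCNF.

2NF

Candidate key: {A, B}. Prime attributes: {A, B}.
D → E: {D}⁺ = {D, E}, which is not all of the attributes, so the left side is not a superkey — BCNF is violated.
D → E determines the non-prime attribute {E} from a non-superkey — 3NF is violated.
Checking every proper subset of each key, none determines a non-prime attribute — 2NF is satisfied.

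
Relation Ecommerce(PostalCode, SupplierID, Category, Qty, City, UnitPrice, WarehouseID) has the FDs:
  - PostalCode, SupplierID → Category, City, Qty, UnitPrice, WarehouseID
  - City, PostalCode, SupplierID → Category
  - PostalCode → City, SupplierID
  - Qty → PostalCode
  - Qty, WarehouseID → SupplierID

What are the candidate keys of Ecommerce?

{PostalCode} is a candidate key since {PostalCode}⁺ = {Category, City, PostalCode, Qty, SupplierID, UnitPrice, WarehouseID} covers every attribute.
{Qty} is a candidate key since {Qty}⁺ = {Category, City, PostalCode, Qty, SupplierID, UnitPrice, WarehouseID} covers every attribute.
No proper subset of any of these is a key, and no other minimal superkey exists.

{PostalCode}, {Qty}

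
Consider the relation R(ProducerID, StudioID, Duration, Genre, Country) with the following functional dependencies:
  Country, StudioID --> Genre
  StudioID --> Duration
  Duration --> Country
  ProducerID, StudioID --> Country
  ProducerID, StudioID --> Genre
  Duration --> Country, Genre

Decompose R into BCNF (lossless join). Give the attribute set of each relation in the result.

{Country, Duration, Genre}; {Country, StudioID}; {Duration, StudioID}; {ProducerID, StudioID}

Candidate key of the original relation: {ProducerID, StudioID}.
In {Country, Duration, Genre, ProducerID, StudioID}, {Country, StudioID} is not a superkey ({Country, StudioID}⁺ restricted to this set is {Country, Duration, Genre, StudioID}), so split on Country, StudioID --> Duration, Genre into {Country, Duration, Genre, StudioID} and {Country, ProducerID, StudioID}.
In {Country, Duration, Genre, StudioID}, {Duration} is not a superkey ({Duration}⁺ restricted to this set is {Country, Duration, Genre}), so split on Duration --> Country, Genre into {Country, Duration, Genre} and {Duration, StudioID}.
{Country, Duration, Genre} has no BCNF violation.
{Duration, StudioID} has no BCNF violation.
In {Country, ProducerID, StudioID}, {StudioID} is not a superkey ({StudioID}⁺ restricted to this set is {Country, StudioID}), so split on StudioID --> Country into {Country, StudioID} and {ProducerID, StudioID}.
{Country, StudioID} has no BCNF violation.
{ProducerID, StudioID} has no BCNF violation.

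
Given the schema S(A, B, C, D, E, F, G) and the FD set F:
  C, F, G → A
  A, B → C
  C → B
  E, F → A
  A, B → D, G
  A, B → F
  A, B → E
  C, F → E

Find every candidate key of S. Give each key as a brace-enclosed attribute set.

{A, B}, {A, C}, {B, E, F}, {C, F}

{A, B}⁺ = {A, B, C, D, E, F, G}, which is every attribute, so {A, B} is a candidate key.
{A, C}⁺ = {A, B, C, D, E, F, G}, which is every attribute, so {A, C} is a candidate key.
{C, F}⁺ = {A, B, C, D, E, F, G}, which is every attribute, so {C, F} is a candidate key.
{B, E, F}⁺ = {A, B, C, D, E, F, G}, which is every attribute, so {B, E, F} is a candidate key.
Any other superkey properly contains one of these, so there are no further candidate keys.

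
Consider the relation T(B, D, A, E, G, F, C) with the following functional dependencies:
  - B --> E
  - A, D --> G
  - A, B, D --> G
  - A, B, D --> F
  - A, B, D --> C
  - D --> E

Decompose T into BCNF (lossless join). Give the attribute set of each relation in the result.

Candidate key of the original relation: {A, B, D}.
In {A, B, C, D, E, F, G}, {B} is not a superkey ({B}⁺ restricted to this set is {B, E}), so split on B --> E into {B, E} and {A, B, C, D, F, G}.
{B, E} is in BCNF.
In {A, B, C, D, F, G}, {A, D} is not a superkey ({A, D}⁺ restricted to this set is {A, D, G}), so split on A, D --> G into {A, D, G} and {A, B, C, D, F}.
{A, D, G} is in BCNF.
{A, B, C, D, F} is in BCNF.

{A, B, C, D, F}; {A, D, G}; {B, E}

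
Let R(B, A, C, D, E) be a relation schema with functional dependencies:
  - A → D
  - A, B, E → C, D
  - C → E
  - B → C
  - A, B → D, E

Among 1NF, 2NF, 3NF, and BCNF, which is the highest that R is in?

1NF

Candidate key: {A, B}. Prime attributes: {A, B}.
A → D: {A}⁺ = {A, D}, which is not all of the attributes, so the left side is not a superkey — BCNF is violated.
A → D determines the non-prime attribute {D} from a non-superkey — 3NF is violated.
Since {A} ⊂ {A, B} and {A}⁺ ⊇ {D} with {D} non-prime, there is a partial dependency; 2NF fails.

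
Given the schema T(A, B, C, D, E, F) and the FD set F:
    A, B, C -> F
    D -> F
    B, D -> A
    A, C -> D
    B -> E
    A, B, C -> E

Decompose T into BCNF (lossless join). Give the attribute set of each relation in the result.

{A, B, D}; {B, C, D}; {B, E}; {D, F}

Candidate keys of the original relation: {A, B, C}, {B, C, D}.
Within {A, B, C, D, E, F}: {D}⁺ ∩ {A, B, C, D, E, F} = {D, F}, not the whole set, so D -> F violates BCNF; decompose into {D, F} and {A, B, C, D, E}.
{D, F}: every determinant is a superkey — BCNF.
Within {A, B, C, D, E}: {B, D}⁺ ∩ {A, B, C, D, E} = {A, B, D, E}, not the whole set, so B, D -> A, E violates BCNF; decompose into {A, B, D, E} and {B, C, D}.
Within {A, B, D, E}: {B}⁺ ∩ {A, B, D, E} = {B, E}, not the whole set, so B -> E violates BCNF; decompose into {B, E} and {A, B, D}.
{B, E}: every determinant is a superkey — BCNF.
{A, B, D}: every determinant is a superkey — BCNF.
{B, C, D}: every determinant is a superkey — BCNF.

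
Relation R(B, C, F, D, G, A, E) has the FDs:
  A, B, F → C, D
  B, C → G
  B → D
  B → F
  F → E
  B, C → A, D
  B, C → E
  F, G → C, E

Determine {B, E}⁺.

{B, D, E, F}

Start with {B, E}.
B → D applies; add {D} → now {B, D, E}.
B → F applies; add {F} → now {B, D, E, F}.
No further FD applies.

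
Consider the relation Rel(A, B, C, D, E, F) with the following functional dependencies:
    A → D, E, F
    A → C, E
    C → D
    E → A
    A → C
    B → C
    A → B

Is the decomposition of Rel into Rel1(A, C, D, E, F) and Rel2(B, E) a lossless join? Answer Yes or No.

Yes

Rel1 ∩ Rel2 = {E}; its closure under F is {A, B, C, D, E, F}.
This includes all of Rel1, so the common attributes are a superkey of Rel1 — the join is lossless.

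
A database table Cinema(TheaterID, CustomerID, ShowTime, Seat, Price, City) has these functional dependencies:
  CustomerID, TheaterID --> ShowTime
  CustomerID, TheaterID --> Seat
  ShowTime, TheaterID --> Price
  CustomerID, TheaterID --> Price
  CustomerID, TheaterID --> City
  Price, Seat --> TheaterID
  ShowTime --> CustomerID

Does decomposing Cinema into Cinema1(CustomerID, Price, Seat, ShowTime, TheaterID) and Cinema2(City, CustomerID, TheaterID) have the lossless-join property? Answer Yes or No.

Yes

Common attributes: {CustomerID, TheaterID}; their closure is {City, CustomerID, Price, Seat, ShowTime, TheaterID}.
This includes all of Cinema1, so the common attributes are a superkey of Cinema1 — the join is lossless.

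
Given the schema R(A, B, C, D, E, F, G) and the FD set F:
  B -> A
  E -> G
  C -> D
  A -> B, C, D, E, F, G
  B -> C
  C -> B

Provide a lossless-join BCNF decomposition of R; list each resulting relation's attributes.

Candidate keys of the original relation: {A}, {B}, {C}.
{A, B, C, D, E, F, G}: {E} determines {E, G} here but is not a superkey — split on E -> G, giving {E, G} and {A, B, C, D, E, F}.
{E, G} is in BCNF.
{A, B, C, D, E, F} is in BCNF.

{A, B, C, D, E, F}; {E, G}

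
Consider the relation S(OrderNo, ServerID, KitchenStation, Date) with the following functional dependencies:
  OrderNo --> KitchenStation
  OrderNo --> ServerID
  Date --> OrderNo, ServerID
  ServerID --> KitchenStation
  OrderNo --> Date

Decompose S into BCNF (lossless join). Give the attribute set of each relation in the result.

Candidate keys of the original relation: {Date}, {OrderNo}.
In {Date, KitchenStation, OrderNo, ServerID}, {ServerID} is not a superkey ({ServerID}⁺ restricted to this set is {KitchenStation, ServerID}), so split on ServerID --> KitchenStation into {KitchenStation, ServerID} and {Date, OrderNo, ServerID}.
{KitchenStation, ServerID}: every determinant is a superkey — BCNF.
{Date, OrderNo, ServerID}: every determinant is a superkey — BCNF.

{Date, OrderNo, ServerID}; {KitchenStation, ServerID}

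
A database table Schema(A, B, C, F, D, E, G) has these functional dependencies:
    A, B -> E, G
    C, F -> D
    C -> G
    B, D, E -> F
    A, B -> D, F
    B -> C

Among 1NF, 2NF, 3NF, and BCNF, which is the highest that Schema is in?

Candidate key: {A, B}. Prime attributes: {A, B}.
C, F -> D: {C, F}⁺ = {C, D, F, G}, which is not all of the attributes, so the left side is not a superkey — BCNF is violated.
C, F -> D has non-prime {D} on the right and a non-superkey on the left, so 3NF fails.
{B} is a proper subset of the key {A, B}, and {B}⁺ contains the non-prime attributes {C, G} — a partial dependency, so 2NF is violated.

1NF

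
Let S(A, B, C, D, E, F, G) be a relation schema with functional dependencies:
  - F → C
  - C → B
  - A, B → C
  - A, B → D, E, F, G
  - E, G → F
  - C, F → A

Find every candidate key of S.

{A, B}, {A, C}, {E, G}, {F}

{F}⁺ = {A, B, C, D, E, F, G}, which is every attribute, so {F} is a candidate key.
{A, B}⁺ = {A, B, C, D, E, F, G}, which is every attribute, so {A, B} is a candidate key.
{A, C}⁺ = {A, B, C, D, E, F, G}, which is every attribute, so {A, C} is a candidate key.
{E, G}⁺ = {A, B, C, D, E, F, G}, which is every attribute, so {E, G} is a candidate key.
Any other superkey properly contains one of these, so there are no further candidate keys.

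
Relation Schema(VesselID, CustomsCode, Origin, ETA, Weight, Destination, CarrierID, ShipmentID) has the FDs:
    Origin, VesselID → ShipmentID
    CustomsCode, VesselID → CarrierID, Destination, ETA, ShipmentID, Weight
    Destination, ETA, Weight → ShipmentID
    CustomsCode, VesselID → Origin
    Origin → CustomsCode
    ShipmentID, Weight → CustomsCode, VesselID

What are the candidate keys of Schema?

{CustomsCode, VesselID} is a candidate key since {CustomsCode, VesselID}⁺ = {CarrierID, CustomsCode, Destination, ETA, Origin, ShipmentID, VesselID, Weight} covers every attribute.
{Origin, VesselID} is a candidate key since {Origin, VesselID}⁺ = {CarrierID, CustomsCode, Destination, ETA, Origin, ShipmentID, VesselID, Weight} covers every attribute.
{ShipmentID, Weight} is a candidate key since {ShipmentID, Weight}⁺ = {CarrierID, CustomsCode, Destination, ETA, Origin, ShipmentID, VesselID, Weight} covers every attribute.
{Destination, ETA, Weight} is a candidate key since {Destination, ETA, Weight}⁺ = {CarrierID, CustomsCode, Destination, ETA, Origin, ShipmentID, VesselID, Weight} covers every attribute.
Any other superkey properly contains one of these, so there are no further candidate keys.

{CustomsCode, VesselID}, {Destination, ETA, Weight}, {Origin, VesselID}, {ShipmentID, Weight}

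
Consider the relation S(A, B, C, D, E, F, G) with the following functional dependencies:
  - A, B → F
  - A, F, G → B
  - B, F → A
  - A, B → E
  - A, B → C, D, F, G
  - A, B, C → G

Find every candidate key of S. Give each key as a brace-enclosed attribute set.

{A, B}⁺ = {A, B, C, D, E, F, G}, which is every attribute, so {A, B} is a candidate key.
{B, F}⁺ = {A, B, C, D, E, F, G}, which is every attribute, so {B, F} is a candidate key.
{A, F, G}⁺ = {A, B, C, D, E, F, G}, which is every attribute, so {A, F, G} is a candidate key.
No proper subset of any of these is a key, and no other minimal superkey exists.

{A, B}, {A, F, G}, {B, F}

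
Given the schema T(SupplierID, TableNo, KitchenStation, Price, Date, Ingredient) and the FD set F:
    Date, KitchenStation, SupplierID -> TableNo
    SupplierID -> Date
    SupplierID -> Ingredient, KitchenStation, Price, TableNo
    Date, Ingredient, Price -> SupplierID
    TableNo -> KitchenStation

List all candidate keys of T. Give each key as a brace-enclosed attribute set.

{SupplierID} is a candidate key since {SupplierID}⁺ = {Date, Ingredient, KitchenStation, Price, SupplierID, TableNo} covers every attribute.
{Date, Ingredient, Price} is a candidate key since {Date, Ingredient, Price}⁺ = {Date, Ingredient, KitchenStation, Price, SupplierID, TableNo} covers every attribute.
No proper subset of any of these is a key, and no other minimal superkey exists.

{Date, Ingredient, Price}, {SupplierID}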